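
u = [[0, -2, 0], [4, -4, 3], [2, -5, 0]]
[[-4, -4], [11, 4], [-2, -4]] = u @ [[4, 3], [2, 2], [1, 0]]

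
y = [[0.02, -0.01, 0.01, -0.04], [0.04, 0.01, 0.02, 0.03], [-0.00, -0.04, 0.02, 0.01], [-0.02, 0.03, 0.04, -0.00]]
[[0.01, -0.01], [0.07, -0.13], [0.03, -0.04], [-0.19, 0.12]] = y@[[2.64, -2.90], [-1.62, 1.12], [-2.33, 0.66], [0.97, -1.3]]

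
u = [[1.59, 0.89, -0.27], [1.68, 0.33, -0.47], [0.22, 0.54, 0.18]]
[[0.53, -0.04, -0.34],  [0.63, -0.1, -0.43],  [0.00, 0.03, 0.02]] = u @ [[0.33, -0.06, -0.2], [-0.06, 0.07, 0.04], [-0.2, 0.04, 0.22]]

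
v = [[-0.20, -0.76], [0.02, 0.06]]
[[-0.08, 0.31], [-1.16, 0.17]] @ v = [[0.02, 0.08], [0.24, 0.89]]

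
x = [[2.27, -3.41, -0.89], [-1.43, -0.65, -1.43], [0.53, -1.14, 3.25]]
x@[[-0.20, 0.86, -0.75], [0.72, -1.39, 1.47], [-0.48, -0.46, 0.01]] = [[-2.48,7.1,-6.72],[0.5,0.33,0.1],[-2.49,0.55,-2.04]]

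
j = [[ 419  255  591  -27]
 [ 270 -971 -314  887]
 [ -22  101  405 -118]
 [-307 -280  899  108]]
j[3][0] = -307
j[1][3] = 887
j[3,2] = 899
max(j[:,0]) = 419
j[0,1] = 255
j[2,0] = -22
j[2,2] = 405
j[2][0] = -22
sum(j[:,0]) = 360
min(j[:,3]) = -118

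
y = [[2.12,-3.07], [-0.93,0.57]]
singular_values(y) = [3.86, 0.43]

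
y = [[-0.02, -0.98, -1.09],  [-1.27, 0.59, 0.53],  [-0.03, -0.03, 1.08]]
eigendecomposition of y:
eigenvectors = [[0.76, 0.55, 0.47], [0.65, -0.83, -0.84], [0.02, 0.03, 0.27]]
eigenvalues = [-0.88, 1.41, 1.12]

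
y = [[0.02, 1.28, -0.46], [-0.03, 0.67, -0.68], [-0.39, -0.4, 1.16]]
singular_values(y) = [1.92, 0.83, 0.17]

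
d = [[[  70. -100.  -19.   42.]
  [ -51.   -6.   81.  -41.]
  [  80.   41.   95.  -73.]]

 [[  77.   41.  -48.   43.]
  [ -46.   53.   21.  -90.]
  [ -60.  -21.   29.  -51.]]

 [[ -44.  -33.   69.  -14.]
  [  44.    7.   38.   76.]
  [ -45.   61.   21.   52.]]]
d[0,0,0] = 70.0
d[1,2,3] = -51.0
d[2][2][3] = 52.0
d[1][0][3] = 43.0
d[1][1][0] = -46.0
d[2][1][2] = 38.0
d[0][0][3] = 42.0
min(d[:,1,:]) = -90.0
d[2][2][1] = 61.0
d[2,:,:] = [[-44.0, -33.0, 69.0, -14.0], [44.0, 7.0, 38.0, 76.0], [-45.0, 61.0, 21.0, 52.0]]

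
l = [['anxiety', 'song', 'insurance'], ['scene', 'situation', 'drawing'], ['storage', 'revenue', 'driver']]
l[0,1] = 'song'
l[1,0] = 'scene'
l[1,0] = 'scene'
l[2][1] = 'revenue'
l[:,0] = ['anxiety', 'scene', 'storage']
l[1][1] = 'situation'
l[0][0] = 'anxiety'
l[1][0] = 'scene'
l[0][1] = 'song'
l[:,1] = ['song', 'situation', 'revenue']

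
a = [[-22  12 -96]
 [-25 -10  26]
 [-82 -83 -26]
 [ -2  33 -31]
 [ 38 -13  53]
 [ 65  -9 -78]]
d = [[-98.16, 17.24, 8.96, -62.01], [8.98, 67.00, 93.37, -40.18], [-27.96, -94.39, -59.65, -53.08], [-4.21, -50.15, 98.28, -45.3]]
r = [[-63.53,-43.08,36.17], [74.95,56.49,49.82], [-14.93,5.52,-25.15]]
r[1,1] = 56.49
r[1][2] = 49.82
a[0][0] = -22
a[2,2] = -26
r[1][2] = 49.82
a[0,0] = -22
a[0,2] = -96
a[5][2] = -78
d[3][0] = -4.21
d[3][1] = -50.15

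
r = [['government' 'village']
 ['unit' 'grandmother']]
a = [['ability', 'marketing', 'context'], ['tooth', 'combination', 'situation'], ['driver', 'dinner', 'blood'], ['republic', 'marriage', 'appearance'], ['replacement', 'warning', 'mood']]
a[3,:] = ['republic', 'marriage', 'appearance']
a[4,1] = 'warning'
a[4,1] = 'warning'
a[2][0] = 'driver'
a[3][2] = 'appearance'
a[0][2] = 'context'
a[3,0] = 'republic'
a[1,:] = ['tooth', 'combination', 'situation']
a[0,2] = 'context'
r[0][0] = 'government'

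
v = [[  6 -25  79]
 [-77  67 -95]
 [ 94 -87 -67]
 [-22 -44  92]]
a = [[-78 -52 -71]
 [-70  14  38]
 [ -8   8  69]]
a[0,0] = -78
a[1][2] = 38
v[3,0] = -22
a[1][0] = -70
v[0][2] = 79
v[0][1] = -25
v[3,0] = -22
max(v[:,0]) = 94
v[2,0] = 94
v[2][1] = -87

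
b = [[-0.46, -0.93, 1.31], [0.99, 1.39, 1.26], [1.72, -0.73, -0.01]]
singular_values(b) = [2.2, 1.78, 1.66]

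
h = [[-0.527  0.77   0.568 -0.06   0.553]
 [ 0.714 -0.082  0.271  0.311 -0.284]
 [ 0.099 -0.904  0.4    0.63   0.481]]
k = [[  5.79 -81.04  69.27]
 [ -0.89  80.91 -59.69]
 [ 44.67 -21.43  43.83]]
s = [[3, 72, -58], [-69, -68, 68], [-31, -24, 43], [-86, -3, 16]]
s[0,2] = -58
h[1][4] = -0.284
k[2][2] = 43.83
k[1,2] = -59.69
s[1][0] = -69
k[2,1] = -21.43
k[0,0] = 5.79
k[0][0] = 5.79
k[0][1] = -81.04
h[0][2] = 0.568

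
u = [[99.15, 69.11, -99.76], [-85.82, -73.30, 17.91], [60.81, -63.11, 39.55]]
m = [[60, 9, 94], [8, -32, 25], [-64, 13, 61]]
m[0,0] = 60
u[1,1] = -73.3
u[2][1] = -63.11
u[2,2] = 39.55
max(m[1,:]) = 25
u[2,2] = 39.55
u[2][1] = -63.11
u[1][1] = -73.3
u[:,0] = [99.15, -85.82, 60.81]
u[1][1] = -73.3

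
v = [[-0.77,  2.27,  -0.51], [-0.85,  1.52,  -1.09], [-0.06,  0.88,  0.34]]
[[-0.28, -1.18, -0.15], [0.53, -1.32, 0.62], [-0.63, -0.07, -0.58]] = v @ [[-0.5,-0.26,-0.41], [-0.46,-0.42,-0.38], [-0.74,0.83,-0.78]]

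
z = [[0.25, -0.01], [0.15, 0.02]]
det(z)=0.006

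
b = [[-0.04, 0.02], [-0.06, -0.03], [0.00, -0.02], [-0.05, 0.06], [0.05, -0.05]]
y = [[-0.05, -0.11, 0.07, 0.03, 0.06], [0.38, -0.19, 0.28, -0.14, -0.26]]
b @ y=[[0.01, 0.00, 0.00, -0.0, -0.01], [-0.01, 0.01, -0.01, 0.0, 0.0], [-0.01, 0.0, -0.01, 0.0, 0.01], [0.03, -0.01, 0.01, -0.01, -0.02], [-0.02, 0.0, -0.01, 0.01, 0.02]]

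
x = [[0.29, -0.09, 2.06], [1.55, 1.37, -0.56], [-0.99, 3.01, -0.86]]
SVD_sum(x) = [[0.11, -0.90, 0.43], [-0.14, 1.16, -0.56], [-0.36, 2.84, -1.37]] + [[0.71, 0.76, 1.38],[0.33, 0.35, 0.63],[0.09, 0.10, 0.18]] + [[-0.53, 0.05, 0.25], [1.37, -0.13, -0.63], [-0.73, 0.07, 0.34]]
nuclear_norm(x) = 7.30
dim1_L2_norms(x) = [2.08, 2.14, 3.28]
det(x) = 12.38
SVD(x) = [[-0.28,-0.90,0.33], [0.36,-0.41,-0.84], [0.89,-0.12,0.44]] @ diag([3.573276146933104, 1.9118145824034194, 1.812529332250526]) @ [[-0.11, 0.89, -0.43], [-0.41, -0.44, -0.80], [-0.90, 0.09, 0.42]]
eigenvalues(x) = [(-0.68+2.3j), (-0.68-2.3j), (2.15+0j)]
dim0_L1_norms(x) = [2.83, 4.47, 3.48]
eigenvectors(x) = [[0.24+0.54j, (0.24-0.54j), 0.53+0.00j], [(0.04-0.37j), 0.04+0.37j, 0.68+0.00j], [(-0.72+0j), (-0.72-0j), (0.51+0j)]]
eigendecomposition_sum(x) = [[(-0.18+0.82j), -0.52-0.71j, 0.90+0.11j], [(0.35-0.39j), 0.07+0.55j, -0.45-0.34j], [(-0.81-0.6j), (1.04-0.23j), (-0.56+0.93j)]] + [[(-0.18-0.82j), (-0.52+0.71j), (0.9-0.11j)], [(0.35+0.39j), (0.07-0.55j), (-0.45+0.34j)], [-0.81+0.60j, 1.04+0.23j, -0.56-0.93j]] + [[(0.66-0j), (0.96+0j), (0.27-0j)], [0.85-0.00j, 1.24+0.00j, 0.35-0.00j], [0.63-0.00j, (0.92+0j), (0.26-0j)]]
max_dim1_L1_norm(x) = 4.86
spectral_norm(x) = 3.57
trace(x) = 0.80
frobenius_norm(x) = 4.44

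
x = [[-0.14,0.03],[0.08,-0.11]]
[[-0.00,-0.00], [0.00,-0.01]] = x@[[-0.01, 0.04], [-0.05, 0.15]]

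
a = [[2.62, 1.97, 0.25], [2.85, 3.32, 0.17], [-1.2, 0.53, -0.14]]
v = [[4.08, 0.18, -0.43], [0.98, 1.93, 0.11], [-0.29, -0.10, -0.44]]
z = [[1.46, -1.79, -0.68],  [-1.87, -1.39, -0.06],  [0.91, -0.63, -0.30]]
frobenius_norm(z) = 3.54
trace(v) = 5.57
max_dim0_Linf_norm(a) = 3.32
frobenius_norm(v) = 4.67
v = a + z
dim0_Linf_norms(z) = [1.87, 1.79, 0.68]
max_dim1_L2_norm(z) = 2.41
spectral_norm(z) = 2.68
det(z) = -0.01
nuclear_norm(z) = 5.00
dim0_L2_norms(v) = [4.21, 1.94, 0.62]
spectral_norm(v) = 4.28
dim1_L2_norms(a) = [3.29, 4.38, 1.32]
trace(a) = 5.80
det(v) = -3.55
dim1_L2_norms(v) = [4.11, 2.17, 0.54]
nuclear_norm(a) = 6.86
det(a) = 0.30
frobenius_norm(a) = 5.63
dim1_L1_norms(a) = [4.84, 6.34, 1.87]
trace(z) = -0.23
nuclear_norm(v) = 6.56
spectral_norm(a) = 5.47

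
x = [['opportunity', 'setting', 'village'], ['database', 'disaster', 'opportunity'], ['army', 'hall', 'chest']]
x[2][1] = 'hall'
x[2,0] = 'army'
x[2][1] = 'hall'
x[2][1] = 'hall'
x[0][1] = 'setting'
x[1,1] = 'disaster'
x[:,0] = ['opportunity', 'database', 'army']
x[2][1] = 'hall'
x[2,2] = 'chest'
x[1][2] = 'opportunity'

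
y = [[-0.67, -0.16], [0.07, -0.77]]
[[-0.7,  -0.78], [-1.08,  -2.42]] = y@[[0.70, 0.40], [1.46, 3.18]]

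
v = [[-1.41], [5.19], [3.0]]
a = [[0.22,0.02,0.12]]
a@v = [[0.15]]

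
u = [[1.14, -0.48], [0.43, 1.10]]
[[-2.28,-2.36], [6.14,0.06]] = u @ [[0.3, -1.76], [5.46, 0.74]]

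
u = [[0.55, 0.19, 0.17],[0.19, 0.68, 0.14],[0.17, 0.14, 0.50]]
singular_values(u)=[0.92, 0.45, 0.35]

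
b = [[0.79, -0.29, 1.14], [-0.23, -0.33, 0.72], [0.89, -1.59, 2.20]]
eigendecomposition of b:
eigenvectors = [[(-0.54+0j), -0.02+0.53j, -0.02-0.53j], [-0.17+0.00j, -0.66+0.00j, (-0.66-0j)], [-0.83+0.00j, (-0.41-0.33j), (-0.41+0.33j)]]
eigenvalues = [(2.45+0j), (0.1+0.54j), (0.1-0.54j)]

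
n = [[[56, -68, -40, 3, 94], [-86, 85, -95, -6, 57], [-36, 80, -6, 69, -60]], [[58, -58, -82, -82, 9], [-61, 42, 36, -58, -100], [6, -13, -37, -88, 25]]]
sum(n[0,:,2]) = -141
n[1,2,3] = -88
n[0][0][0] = 56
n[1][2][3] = -88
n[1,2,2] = -37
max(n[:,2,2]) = -6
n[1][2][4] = 25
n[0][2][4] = -60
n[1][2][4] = 25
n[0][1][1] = 85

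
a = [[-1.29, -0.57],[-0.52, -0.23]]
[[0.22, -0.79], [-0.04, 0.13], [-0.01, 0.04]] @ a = [[0.13, 0.06], [-0.02, -0.01], [-0.01, -0.00]]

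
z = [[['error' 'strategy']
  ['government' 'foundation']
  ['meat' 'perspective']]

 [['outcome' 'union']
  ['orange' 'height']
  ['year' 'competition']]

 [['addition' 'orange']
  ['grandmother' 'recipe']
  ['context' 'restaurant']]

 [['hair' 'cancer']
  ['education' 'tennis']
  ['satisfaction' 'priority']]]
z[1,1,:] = ['orange', 'height']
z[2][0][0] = 'addition'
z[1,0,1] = 'union'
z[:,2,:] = [['meat', 'perspective'], ['year', 'competition'], ['context', 'restaurant'], ['satisfaction', 'priority']]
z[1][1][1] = 'height'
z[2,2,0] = 'context'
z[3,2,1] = 'priority'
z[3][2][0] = 'satisfaction'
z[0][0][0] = 'error'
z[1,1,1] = 'height'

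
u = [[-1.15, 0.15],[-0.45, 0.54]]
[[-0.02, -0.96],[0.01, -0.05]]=u @ [[0.02, 0.92], [0.03, 0.68]]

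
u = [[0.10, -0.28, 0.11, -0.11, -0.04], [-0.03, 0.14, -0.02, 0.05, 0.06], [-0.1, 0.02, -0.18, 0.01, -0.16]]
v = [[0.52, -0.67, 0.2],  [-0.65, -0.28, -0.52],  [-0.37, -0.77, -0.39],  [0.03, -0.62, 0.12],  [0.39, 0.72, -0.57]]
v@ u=[[0.05,-0.24,0.03,-0.09,-0.09], [-0.00,0.13,0.03,0.05,0.09], [0.03,-0.01,0.04,-0.00,0.03], [0.01,-0.09,-0.01,-0.03,-0.06], [0.07,-0.02,0.13,-0.01,0.12]]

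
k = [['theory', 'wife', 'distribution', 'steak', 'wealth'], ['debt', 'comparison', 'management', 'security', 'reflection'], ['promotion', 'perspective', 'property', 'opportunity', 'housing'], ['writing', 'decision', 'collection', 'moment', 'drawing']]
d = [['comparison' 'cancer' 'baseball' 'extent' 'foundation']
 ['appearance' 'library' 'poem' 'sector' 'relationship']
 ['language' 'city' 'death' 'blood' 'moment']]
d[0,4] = 'foundation'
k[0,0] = 'theory'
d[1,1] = 'library'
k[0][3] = 'steak'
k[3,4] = 'drawing'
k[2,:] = ['promotion', 'perspective', 'property', 'opportunity', 'housing']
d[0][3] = 'extent'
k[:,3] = ['steak', 'security', 'opportunity', 'moment']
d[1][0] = 'appearance'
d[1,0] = 'appearance'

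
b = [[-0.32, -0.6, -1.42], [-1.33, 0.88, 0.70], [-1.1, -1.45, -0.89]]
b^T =[[-0.32, -1.33, -1.10],[-0.60, 0.88, -1.45],[-1.42, 0.70, -0.89]]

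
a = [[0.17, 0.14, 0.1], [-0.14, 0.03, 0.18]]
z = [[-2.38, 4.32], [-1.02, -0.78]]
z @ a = [[-1.01,-0.20,0.54], [-0.06,-0.17,-0.24]]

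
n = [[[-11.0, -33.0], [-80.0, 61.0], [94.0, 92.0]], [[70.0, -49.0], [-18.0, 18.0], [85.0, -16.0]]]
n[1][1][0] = -18.0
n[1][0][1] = -49.0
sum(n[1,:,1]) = -47.0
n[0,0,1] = -33.0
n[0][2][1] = 92.0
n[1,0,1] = -49.0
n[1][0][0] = 70.0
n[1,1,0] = -18.0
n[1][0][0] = 70.0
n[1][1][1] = 18.0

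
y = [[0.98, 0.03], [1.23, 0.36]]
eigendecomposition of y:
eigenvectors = [[0.48, -0.04], [0.88, 1.00]]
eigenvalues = [1.03, 0.31]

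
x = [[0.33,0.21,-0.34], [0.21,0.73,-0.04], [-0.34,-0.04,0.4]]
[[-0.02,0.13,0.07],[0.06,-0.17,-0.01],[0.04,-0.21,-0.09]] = x@[[0.65, -0.56, 0.18],[-0.07, -0.13, -0.07],[0.64, -1.02, -0.08]]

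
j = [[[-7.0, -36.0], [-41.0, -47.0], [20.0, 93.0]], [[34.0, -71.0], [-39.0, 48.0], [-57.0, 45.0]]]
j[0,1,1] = -47.0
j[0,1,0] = -41.0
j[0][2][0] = 20.0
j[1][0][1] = -71.0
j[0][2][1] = 93.0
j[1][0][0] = 34.0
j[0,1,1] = -47.0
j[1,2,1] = 45.0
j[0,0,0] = -7.0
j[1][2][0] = -57.0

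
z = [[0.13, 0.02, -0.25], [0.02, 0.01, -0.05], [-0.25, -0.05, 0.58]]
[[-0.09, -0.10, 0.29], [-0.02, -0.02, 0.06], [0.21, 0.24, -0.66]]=z @ [[-0.2, 0.25, 0.14], [0.22, -0.52, 0.12], [0.29, 0.48, -1.07]]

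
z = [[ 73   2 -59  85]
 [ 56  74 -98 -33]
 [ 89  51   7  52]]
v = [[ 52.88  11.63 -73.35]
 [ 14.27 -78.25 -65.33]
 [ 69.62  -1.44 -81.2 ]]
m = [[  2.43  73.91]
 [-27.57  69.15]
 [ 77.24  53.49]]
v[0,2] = -73.35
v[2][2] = -81.2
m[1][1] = 69.15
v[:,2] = [-73.35, -65.33, -81.2]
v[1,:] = [14.27, -78.25, -65.33]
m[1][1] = 69.15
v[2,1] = -1.44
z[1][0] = 56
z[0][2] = -59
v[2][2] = -81.2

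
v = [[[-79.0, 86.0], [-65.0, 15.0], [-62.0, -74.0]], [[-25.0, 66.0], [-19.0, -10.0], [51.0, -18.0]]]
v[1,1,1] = -10.0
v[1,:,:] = [[-25.0, 66.0], [-19.0, -10.0], [51.0, -18.0]]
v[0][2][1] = -74.0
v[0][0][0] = -79.0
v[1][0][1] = 66.0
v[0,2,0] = -62.0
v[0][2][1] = -74.0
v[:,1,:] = [[-65.0, 15.0], [-19.0, -10.0]]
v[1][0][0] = -25.0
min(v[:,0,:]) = -79.0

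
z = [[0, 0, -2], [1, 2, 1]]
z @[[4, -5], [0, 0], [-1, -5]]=[[2, 10], [3, -10]]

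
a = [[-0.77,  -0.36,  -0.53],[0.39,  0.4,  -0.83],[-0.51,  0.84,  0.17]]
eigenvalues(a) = [(-1+0j), (0.4+0.92j), (0.4-0.92j)]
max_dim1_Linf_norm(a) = 0.84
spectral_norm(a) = 1.00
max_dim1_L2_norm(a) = 1.0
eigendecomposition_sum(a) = [[-0.84+0.00j, (0.01+0j), (-0.37+0j)], [0.01-0.00j, -0.00-0.00j, (0.01-0j)], [-0.37+0.00j, 0.00+0.00j, -0.17+0.00j]] + [[0.03+0.08j,-0.18+0.09j,-0.08-0.17j], [0.19-0.08j,(0.2+0.46j),(-0.42+0.19j)], [-0.07-0.17j,(0.42-0.18j),(0.17+0.38j)]] + [[(0.03-0.08j), -0.18-0.09j, (-0.08+0.17j)], [(0.19+0.08j), 0.20-0.46j, -0.42-0.19j], [(-0.07+0.17j), (0.42+0.18j), 0.17-0.38j]]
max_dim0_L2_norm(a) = 1.0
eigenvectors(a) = [[(0.91+0j), 0.01+0.29j, (0.01-0.29j)], [(-0.01+0j), (0.71+0j), 0.71-0.00j], [0.41+0.00j, -0.65j, 0.65j]]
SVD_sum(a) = [[-0.68, -0.25, 0.13], [0.60, 0.22, -0.12], [-0.20, -0.07, 0.04]] + [[-0.02, -0.26, -0.60], [-0.02, -0.23, -0.54], [0.02, 0.19, 0.43]] + [[-0.07, 0.15, -0.06], [-0.19, 0.41, -0.17], [-0.33, 0.73, -0.3]]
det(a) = -1.00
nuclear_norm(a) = 3.00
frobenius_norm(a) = 1.73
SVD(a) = [[-0.73, 0.66, -0.18], [0.65, 0.59, -0.49], [-0.21, -0.47, -0.85]] @ diag([1.0036580721662716, 0.9996534858881452, 0.9961743734543479]) @ [[0.92, 0.34, -0.18], [-0.03, -0.4, -0.92], [0.39, -0.85, 0.35]]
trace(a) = -0.20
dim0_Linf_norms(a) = [0.77, 0.84, 0.83]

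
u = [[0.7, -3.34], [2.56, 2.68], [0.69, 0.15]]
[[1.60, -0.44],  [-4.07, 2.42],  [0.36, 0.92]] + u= [[2.30, -3.78],[-1.51, 5.10],[1.05, 1.07]]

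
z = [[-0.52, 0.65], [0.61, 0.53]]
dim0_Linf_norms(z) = [0.61, 0.65]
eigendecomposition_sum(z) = [[-0.67, 0.32], [0.30, -0.15]] + [[0.15, 0.33], [0.31, 0.68]]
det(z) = -0.67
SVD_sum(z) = [[-0.17, 0.73], [-0.08, 0.37]] + [[-0.35, -0.08], [0.69, 0.16]]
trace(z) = 0.01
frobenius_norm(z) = 1.16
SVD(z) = [[0.89, 0.45], [0.45, -0.89]] @ diag([0.8406917440982872, 0.7994606878421102]) @ [[-0.22, 0.97], [-0.97, -0.22]]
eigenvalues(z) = [-0.81, 0.82]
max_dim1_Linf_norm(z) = 0.65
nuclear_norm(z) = 1.64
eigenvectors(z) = [[-0.91, -0.44], [0.41, -0.90]]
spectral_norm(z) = 0.84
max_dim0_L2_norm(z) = 0.84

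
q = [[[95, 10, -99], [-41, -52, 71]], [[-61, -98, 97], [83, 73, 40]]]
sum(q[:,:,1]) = -67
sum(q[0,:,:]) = -16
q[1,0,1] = -98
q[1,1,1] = 73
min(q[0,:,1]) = -52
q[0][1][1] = -52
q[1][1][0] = 83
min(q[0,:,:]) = -99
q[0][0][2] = -99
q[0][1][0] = -41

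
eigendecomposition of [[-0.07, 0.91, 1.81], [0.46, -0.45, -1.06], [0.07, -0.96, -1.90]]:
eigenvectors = [[-0.34, -0.16, -0.62], [-0.86, 0.88, 0.45], [0.38, -0.45, 0.65]]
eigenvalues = [0.2, 0.01, -2.63]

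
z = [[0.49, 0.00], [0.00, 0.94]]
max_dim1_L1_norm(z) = 0.94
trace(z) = 1.43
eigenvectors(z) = [[1.0, 0.00], [0.00, 1.00]]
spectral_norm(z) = 0.94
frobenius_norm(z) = 1.06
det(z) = 0.46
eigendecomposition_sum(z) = [[0.49,0.0], [0.0,0.00]] + [[0.0,0.0], [0.00,0.94]]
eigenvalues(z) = [0.49, 0.94]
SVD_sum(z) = [[0.00, 0.0], [0.0, 0.94]] + [[0.49, 0.00],[0.00, 0.0]]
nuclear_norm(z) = 1.43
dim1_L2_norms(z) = [0.49, 0.94]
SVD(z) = [[0.0,1.0],[1.0,0.00]] @ diag([0.94, 0.49]) @ [[0.0, 1.00], [1.00, 0.0]]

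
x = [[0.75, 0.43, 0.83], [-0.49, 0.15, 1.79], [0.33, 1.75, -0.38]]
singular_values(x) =[2.03, 1.87, 0.78]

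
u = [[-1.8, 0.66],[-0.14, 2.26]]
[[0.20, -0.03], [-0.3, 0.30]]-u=[[2.0, -0.69], [-0.16, -1.96]]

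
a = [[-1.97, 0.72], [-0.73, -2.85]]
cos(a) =[[-0.56, 0.51],[-0.52, -1.18]]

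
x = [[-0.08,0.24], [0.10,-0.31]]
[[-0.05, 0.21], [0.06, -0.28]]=x@ [[0.27, -0.1], [-0.1, 0.86]]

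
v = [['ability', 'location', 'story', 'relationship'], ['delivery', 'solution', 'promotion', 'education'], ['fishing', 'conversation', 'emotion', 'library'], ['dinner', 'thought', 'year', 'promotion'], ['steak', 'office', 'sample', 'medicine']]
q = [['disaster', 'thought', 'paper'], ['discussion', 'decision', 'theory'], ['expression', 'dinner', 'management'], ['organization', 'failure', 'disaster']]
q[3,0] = 'organization'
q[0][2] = 'paper'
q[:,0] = ['disaster', 'discussion', 'expression', 'organization']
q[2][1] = 'dinner'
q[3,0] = 'organization'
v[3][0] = 'dinner'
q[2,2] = 'management'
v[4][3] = 'medicine'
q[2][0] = 'expression'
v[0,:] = ['ability', 'location', 'story', 'relationship']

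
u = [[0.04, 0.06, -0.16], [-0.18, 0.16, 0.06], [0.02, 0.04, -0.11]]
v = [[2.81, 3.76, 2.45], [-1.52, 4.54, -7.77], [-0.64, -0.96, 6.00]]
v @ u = [[-0.52, 0.87, -0.49], [-1.03, 0.32, 1.37], [0.27, 0.05, -0.62]]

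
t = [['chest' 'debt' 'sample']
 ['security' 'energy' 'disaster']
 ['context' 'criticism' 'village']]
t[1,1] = 'energy'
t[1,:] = ['security', 'energy', 'disaster']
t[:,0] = ['chest', 'security', 'context']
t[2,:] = ['context', 'criticism', 'village']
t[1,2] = 'disaster'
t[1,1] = 'energy'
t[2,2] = 'village'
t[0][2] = 'sample'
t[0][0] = 'chest'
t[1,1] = 'energy'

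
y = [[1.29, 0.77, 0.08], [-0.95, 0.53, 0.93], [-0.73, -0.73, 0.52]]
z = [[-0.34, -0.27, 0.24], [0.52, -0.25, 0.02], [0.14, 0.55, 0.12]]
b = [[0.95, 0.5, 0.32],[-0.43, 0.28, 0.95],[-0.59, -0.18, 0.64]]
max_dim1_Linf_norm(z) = 0.55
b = y + z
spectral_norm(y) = 1.98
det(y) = 1.18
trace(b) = 1.87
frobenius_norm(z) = 0.96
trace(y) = 2.34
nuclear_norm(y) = 3.69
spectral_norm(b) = 1.38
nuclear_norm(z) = 1.56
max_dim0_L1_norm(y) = 2.97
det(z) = 0.11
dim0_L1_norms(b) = [1.97, 0.96, 1.91]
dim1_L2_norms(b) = [1.12, 1.08, 0.89]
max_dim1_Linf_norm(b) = 0.95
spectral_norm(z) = 0.68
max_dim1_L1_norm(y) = 2.41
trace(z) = -0.47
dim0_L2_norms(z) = [0.64, 0.66, 0.27]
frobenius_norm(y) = 2.38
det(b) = 0.27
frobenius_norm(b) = 1.79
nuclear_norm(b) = 2.68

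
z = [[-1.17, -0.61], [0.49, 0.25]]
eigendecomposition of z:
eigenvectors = [[-0.92, 0.46], [0.39, -0.89]]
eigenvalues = [-0.91, -0.01]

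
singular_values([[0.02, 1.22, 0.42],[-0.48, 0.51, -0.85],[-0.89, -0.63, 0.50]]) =[1.51, 1.05, 0.96]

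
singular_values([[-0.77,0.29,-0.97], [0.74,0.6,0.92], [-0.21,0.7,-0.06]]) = [1.73, 0.96, 0.09]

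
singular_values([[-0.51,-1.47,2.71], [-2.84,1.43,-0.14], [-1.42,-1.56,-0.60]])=[3.33, 3.14, 1.94]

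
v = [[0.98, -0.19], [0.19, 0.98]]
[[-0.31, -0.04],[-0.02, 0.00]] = v @ [[-0.31, -0.04],[0.04, 0.01]]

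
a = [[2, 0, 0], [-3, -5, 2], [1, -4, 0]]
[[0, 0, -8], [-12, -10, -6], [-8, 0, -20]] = a @ [[0, 0, -4], [2, 0, 4], [-1, -5, 1]]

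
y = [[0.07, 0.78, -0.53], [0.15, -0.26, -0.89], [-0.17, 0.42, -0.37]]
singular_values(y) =[1.19, 0.82, 0.19]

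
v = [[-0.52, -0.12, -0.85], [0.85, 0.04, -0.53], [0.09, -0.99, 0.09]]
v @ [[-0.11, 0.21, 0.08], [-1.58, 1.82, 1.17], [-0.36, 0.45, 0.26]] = [[0.55,-0.71,-0.4], [0.03,0.01,-0.02], [1.52,-1.74,-1.13]]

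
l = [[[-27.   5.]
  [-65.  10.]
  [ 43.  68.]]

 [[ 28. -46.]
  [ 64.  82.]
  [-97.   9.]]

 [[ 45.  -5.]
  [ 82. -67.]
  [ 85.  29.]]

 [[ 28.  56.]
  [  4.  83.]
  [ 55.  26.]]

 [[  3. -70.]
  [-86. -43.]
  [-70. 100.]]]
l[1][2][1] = 9.0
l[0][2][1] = 68.0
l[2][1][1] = -67.0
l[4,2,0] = -70.0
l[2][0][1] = -5.0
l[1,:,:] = [[28.0, -46.0], [64.0, 82.0], [-97.0, 9.0]]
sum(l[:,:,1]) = 237.0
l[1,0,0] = 28.0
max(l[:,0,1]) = 56.0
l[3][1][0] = 4.0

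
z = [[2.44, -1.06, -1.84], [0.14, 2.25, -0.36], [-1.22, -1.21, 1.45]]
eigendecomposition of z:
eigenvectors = [[0.66, -0.76, -0.42], [0.09, -0.25, 0.78], [0.75, 0.60, -0.46]]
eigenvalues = [0.23, 3.53, 2.39]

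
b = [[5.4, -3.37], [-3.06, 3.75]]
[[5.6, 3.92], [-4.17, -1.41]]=b@ [[0.70, 1.00], [-0.54, 0.44]]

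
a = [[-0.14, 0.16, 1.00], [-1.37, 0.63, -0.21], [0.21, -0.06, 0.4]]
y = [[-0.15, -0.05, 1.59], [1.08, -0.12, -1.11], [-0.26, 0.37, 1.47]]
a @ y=[[-0.07, 0.36, 1.07], [0.94, -0.08, -3.19], [-0.20, 0.14, 0.99]]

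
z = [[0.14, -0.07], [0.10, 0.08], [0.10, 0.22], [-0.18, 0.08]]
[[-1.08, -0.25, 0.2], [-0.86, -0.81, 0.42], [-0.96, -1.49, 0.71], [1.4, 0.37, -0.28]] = z @ [[-8.08, -4.21, 2.49], [-0.7, -4.85, 2.1]]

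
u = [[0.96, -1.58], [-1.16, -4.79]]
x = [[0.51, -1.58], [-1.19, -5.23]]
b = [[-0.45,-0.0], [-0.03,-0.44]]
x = b + u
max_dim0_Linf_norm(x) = 5.23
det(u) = -6.43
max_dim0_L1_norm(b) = 0.48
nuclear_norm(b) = 0.89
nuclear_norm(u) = 6.37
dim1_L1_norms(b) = [0.45, 0.47]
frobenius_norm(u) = 5.26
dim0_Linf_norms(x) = [1.19, 5.23]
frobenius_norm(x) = 5.61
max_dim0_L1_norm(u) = 6.37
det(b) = 0.20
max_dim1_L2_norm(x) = 5.36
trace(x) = -4.72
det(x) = -4.55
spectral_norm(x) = 5.55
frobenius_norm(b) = 0.63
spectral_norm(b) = 0.46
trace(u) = -3.83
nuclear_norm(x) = 6.37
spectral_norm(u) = 5.11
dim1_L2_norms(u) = [1.85, 4.93]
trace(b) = -0.89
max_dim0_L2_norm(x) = 5.46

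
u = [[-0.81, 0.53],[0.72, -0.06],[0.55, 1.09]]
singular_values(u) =[1.27, 1.16]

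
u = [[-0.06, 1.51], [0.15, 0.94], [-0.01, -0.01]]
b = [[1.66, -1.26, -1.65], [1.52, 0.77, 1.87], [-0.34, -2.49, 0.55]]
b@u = [[-0.27, 1.34], [0.01, 3.00], [-0.36, -2.86]]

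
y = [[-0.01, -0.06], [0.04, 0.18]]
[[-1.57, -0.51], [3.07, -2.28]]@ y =[[-0.00, 0.00],[-0.12, -0.59]]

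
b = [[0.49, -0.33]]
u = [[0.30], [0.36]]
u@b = [[0.15, -0.10], [0.18, -0.12]]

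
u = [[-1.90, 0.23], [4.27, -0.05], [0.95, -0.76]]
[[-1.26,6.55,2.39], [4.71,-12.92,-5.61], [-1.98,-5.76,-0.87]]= u @ [[1.15, -2.98, -1.32], [4.04, 3.85, -0.50]]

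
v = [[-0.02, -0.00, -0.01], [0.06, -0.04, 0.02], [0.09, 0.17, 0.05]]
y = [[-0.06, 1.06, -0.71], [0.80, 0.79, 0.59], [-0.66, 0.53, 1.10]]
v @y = [[0.01, -0.03, 0.0], [-0.05, 0.04, -0.04], [0.1, 0.26, 0.09]]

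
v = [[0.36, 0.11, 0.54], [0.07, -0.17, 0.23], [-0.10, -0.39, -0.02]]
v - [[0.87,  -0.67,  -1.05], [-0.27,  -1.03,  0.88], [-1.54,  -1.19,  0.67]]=[[-0.51, 0.78, 1.59], [0.34, 0.86, -0.65], [1.44, 0.80, -0.69]]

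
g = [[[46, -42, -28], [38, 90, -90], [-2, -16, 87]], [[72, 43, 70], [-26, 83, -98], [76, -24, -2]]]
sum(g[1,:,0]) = 122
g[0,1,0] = 38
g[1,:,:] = [[72, 43, 70], [-26, 83, -98], [76, -24, -2]]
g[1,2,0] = 76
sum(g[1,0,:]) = 185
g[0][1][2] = -90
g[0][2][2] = 87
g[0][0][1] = -42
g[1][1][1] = 83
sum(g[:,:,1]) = 134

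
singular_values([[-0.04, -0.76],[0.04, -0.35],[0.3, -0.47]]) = [0.97, 0.27]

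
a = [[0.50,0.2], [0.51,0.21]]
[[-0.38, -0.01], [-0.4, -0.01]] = a @ [[0.04, 0.0], [-2.00, -0.05]]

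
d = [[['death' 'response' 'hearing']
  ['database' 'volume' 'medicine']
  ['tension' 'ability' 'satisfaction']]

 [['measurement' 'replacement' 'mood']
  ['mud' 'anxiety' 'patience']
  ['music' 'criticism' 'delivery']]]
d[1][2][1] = 'criticism'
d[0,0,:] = ['death', 'response', 'hearing']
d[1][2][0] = 'music'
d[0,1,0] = 'database'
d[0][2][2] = 'satisfaction'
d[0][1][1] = 'volume'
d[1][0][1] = 'replacement'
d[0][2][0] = 'tension'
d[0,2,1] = 'ability'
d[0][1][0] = 'database'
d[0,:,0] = ['death', 'database', 'tension']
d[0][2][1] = 'ability'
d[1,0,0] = 'measurement'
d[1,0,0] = 'measurement'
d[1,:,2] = ['mood', 'patience', 'delivery']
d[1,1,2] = 'patience'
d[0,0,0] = 'death'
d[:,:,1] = [['response', 'volume', 'ability'], ['replacement', 'anxiety', 'criticism']]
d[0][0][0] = 'death'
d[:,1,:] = [['database', 'volume', 'medicine'], ['mud', 'anxiety', 'patience']]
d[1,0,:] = ['measurement', 'replacement', 'mood']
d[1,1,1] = 'anxiety'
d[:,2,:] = [['tension', 'ability', 'satisfaction'], ['music', 'criticism', 'delivery']]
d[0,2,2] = 'satisfaction'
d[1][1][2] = 'patience'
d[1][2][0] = 'music'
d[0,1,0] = 'database'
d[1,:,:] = [['measurement', 'replacement', 'mood'], ['mud', 'anxiety', 'patience'], ['music', 'criticism', 'delivery']]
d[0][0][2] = 'hearing'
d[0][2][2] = 'satisfaction'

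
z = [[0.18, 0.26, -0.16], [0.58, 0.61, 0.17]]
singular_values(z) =[0.9, 0.21]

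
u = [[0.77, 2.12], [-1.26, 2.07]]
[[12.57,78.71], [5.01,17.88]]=u @ [[3.61, 29.31],  [4.62, 26.48]]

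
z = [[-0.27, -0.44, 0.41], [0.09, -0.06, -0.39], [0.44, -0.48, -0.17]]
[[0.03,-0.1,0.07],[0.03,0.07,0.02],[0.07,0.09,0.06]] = z @ [[-0.0, 0.15, -0.05], [-0.12, 0.0, -0.16], [-0.06, -0.15, -0.03]]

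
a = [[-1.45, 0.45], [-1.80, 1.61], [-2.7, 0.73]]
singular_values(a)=[3.9, 0.87]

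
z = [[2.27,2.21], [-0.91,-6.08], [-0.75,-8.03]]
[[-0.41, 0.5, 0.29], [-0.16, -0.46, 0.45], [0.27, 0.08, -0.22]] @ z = [[-1.6, -6.27], [-0.28, -1.17], [0.71, 1.88]]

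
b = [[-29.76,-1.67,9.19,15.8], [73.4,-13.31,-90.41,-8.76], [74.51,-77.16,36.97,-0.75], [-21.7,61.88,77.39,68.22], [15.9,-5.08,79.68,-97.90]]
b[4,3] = -97.9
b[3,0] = -21.7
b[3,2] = 77.39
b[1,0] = 73.4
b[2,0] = 74.51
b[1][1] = -13.31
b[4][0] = 15.9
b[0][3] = 15.8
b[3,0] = -21.7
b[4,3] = -97.9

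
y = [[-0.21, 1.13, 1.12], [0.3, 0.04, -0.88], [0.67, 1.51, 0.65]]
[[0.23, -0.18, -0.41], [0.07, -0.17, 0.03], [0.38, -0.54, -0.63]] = y@[[0.02, -0.21, -0.18],  [0.27, -0.31, -0.29],  [-0.06, 0.11, -0.11]]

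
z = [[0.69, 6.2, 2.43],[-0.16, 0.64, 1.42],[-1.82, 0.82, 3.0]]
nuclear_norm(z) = 10.70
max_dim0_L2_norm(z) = 6.29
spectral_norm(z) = 7.06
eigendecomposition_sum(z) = [[0.44+1.48j, (2.61+0.48j), 1.34-2.16j], [(-0.12+0.42j), (0.55+0.52j), (0.65-0.31j)], [(-0.85+0.52j), 0.13+1.71j, (1.57+0.48j)]] + [[0.44-1.48j, 2.61-0.48j, (1.34+2.16j)], [-0.12-0.42j, 0.55-0.52j, 0.65+0.31j], [(-0.85-0.52j), (0.13-1.71j), (1.57-0.48j)]] + [[(-0.19+0j), (0.97+0j), (-0.24-0j)],[0.09-0.00j, (-0.45-0j), 0.11+0.00j],[-0.11+0.00j, 0.57+0.00j, -0.14-0.00j]]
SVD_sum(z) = [[0.06, 5.76, 3.22], [0.01, 1.09, 0.61], [0.02, 1.89, 1.06]] + [[0.66, 0.43, -0.77], [-0.51, -0.33, 0.59], [-1.73, -1.11, 2.02]] + [[-0.03, 0.01, -0.02], [0.34, -0.13, 0.22], [-0.11, 0.04, -0.07]]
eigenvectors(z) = [[0.82+0.00j, (0.82-0j), (0.8+0j)], [(0.19+0.13j), 0.19-0.13j, -0.37+0.00j], [0.13+0.51j, 0.13-0.51j, (0.47+0j)]]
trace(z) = 4.33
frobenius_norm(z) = 7.76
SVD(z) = [[0.94,-0.35,0.08], [0.18,0.26,-0.95], [0.31,0.90,0.31]] @ diag([7.060277727049528, 3.195760856804409, 0.44383664004349904]) @ [[0.01, 0.87, 0.49], [-0.60, -0.39, 0.70], [-0.8, 0.30, -0.52]]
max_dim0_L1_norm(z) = 7.66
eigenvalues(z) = [(2.56+2.48j), (2.56-2.48j), (-0.79+0j)]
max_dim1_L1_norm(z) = 9.32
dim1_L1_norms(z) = [9.32, 2.22, 5.64]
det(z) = -10.01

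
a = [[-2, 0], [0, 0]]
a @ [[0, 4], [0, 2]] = [[0, -8], [0, 0]]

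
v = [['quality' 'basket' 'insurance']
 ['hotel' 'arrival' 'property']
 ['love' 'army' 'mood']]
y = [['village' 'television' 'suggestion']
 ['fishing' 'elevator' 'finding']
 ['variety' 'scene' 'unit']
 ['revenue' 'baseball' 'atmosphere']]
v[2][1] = 'army'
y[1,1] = 'elevator'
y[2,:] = ['variety', 'scene', 'unit']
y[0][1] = 'television'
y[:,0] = ['village', 'fishing', 'variety', 'revenue']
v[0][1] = 'basket'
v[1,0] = 'hotel'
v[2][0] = 'love'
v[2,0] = 'love'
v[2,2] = 'mood'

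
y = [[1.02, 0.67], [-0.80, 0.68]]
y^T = [[1.02, -0.8], [0.67, 0.68]]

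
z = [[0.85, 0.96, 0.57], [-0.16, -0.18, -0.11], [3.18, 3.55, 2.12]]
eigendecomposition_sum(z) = [[0.85, 0.96, 0.57], [-0.16, -0.18, -0.11], [3.18, 3.56, 2.12]] + [[-0.00, 0.00, 0.0], [0.00, -0.0, -0.00], [0.0, -0.0, -0.00]] + [[0.0, 0.0, -0.0], [0.0, 0.00, -0.0], [-0.0, -0.01, 0.00]]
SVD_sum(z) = [[0.86, 0.96, 0.57], [-0.16, -0.18, -0.11], [3.18, 3.55, 2.12]] + [[-0.01,0.0,-0.00],[0.0,-0.00,0.00],[0.0,-0.00,0.0]] + [[0.00, 0.00, -0.0], [0.0, 0.00, -0.00], [0.00, 0.00, -0.0]]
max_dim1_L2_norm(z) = 5.22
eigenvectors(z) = [[-0.26, 0.76, 0.1],[0.05, -0.34, 0.44],[-0.96, -0.56, -0.89]]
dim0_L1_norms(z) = [4.19, 4.69, 2.8]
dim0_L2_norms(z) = [3.3, 3.68, 2.2]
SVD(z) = [[-0.26, 0.96, -0.12], [0.05, -0.11, -0.99], [-0.96, -0.26, -0.02]] @ diag([5.40817355137608, 0.007200100764038097, 0.00264513614737679]) @ [[-0.61, -0.68, -0.41], [-0.75, 0.67, -0.0], [-0.27, -0.30, 0.91]]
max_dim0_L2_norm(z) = 3.68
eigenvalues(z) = [2.79, -0.01, 0.01]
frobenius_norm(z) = 5.41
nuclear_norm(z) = 5.42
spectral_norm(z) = 5.41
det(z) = -0.00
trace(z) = 2.79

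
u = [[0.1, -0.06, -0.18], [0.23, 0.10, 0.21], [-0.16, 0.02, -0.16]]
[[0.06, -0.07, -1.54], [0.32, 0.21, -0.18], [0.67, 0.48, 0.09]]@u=[[0.24, -0.04, 0.22], [0.11, -0.00, 0.02], [0.16, 0.01, -0.03]]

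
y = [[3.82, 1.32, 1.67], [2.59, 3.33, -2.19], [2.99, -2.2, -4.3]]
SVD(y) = [[-0.34, 0.66, 0.67], [-0.59, 0.41, -0.69], [-0.73, -0.63, 0.25]] @ diag([6.388485390679347, 4.948046932643641, 2.948047822785853]) @ [[-0.78, -0.12, 0.61], [0.34, 0.73, 0.59], [0.52, -0.67, 0.53]]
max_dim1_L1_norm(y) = 9.49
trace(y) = 2.85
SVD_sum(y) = [[1.68, 0.27, -1.30], [2.96, 0.47, -2.30], [3.67, 0.59, -2.85]] + [[1.11, 2.38, 1.92], [0.69, 1.49, 1.20], [-1.07, -2.29, -1.84]] + [[1.03, -1.33, 1.06], [-1.06, 1.37, -1.09], [0.38, -0.5, 0.39]]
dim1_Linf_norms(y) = [3.82, 3.33, 4.3]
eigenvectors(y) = [[0.21, -0.65, 0.44], [-0.29, -0.76, -0.79], [-0.94, -0.03, 0.42]]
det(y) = -93.19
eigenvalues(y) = [-5.63, 5.45, 3.04]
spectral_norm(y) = 6.39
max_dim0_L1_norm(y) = 9.4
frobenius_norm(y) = 8.60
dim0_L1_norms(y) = [9.4, 6.85, 8.16]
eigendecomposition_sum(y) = [[-0.42, 0.32, 1.05],[0.59, -0.45, -1.47],[1.91, -1.45, -4.77]] + [[3.23, 1.87, 0.13], [3.81, 2.22, 0.16], [0.13, 0.07, 0.01]] + [[1.01, -0.87, 0.49], [-1.81, 1.56, -0.88], [0.96, -0.82, 0.46]]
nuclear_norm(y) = 14.28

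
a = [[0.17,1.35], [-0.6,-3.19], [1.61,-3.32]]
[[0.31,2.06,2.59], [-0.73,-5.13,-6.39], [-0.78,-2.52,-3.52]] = a @ [[-0.01, 1.26, 1.4], [0.23, 1.37, 1.74]]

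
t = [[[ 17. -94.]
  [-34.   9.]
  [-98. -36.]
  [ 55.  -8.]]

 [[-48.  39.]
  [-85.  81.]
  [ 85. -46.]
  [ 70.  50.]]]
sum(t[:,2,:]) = -95.0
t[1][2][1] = -46.0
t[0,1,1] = 9.0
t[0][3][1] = -8.0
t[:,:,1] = [[-94.0, 9.0, -36.0, -8.0], [39.0, 81.0, -46.0, 50.0]]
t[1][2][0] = 85.0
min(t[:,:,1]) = -94.0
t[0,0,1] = -94.0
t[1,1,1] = 81.0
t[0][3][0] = 55.0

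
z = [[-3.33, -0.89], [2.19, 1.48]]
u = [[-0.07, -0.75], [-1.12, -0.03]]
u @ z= [[-1.41, -1.05], [3.66, 0.95]]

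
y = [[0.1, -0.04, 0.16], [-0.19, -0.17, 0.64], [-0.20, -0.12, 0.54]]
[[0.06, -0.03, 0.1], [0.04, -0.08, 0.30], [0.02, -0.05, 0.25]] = y@ [[0.31, -0.04, 0.15],[-0.04, 0.77, 0.06],[0.15, 0.06, 0.53]]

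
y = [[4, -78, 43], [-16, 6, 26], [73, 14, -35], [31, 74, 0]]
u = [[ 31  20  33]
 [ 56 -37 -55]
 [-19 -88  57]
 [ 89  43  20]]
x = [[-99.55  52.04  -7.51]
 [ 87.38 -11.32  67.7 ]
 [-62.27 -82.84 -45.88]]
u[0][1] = 20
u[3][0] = 89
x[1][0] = 87.38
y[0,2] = 43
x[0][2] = -7.51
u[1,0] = 56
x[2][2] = -45.88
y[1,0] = -16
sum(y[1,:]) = 16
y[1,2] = 26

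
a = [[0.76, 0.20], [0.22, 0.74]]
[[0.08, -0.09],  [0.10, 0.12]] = a @ [[0.08,-0.17], [0.11,0.21]]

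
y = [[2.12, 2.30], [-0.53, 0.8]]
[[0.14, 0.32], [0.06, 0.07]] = y @ [[-0.01,0.03],[0.07,0.11]]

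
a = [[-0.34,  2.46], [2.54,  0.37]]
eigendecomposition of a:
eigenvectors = [[-0.75, -0.65], [0.66, -0.76]]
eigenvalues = [-2.51, 2.54]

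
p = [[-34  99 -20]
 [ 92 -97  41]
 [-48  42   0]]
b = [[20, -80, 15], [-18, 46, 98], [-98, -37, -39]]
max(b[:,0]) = 20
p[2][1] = 42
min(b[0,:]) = -80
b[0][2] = 15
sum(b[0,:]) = -45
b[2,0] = -98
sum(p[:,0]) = 10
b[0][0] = 20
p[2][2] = 0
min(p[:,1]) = -97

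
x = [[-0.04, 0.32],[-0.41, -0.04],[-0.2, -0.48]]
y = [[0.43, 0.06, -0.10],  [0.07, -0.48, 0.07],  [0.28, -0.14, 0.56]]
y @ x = [[-0.02, 0.18], [0.18, 0.01], [-0.07, -0.17]]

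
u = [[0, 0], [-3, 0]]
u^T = [[0, -3], [0, 0]]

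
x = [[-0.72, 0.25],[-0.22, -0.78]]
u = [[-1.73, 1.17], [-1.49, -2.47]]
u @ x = [[0.99,-1.35], [1.62,1.55]]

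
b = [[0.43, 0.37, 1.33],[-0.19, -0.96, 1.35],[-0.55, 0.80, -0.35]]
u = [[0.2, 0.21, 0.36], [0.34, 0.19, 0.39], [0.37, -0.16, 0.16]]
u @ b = [[-0.15, 0.16, 0.42], [-0.10, 0.26, 0.57], [0.1, 0.42, 0.22]]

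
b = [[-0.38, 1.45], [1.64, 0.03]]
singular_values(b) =[1.76, 1.36]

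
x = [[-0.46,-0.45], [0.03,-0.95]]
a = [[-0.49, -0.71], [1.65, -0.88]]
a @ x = [[0.2,0.89], [-0.79,0.09]]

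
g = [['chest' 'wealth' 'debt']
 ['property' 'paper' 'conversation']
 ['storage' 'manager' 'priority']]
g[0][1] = 'wealth'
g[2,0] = 'storage'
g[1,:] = ['property', 'paper', 'conversation']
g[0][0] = 'chest'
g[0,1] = 'wealth'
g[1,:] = ['property', 'paper', 'conversation']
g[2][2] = 'priority'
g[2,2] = 'priority'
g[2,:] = ['storage', 'manager', 'priority']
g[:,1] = ['wealth', 'paper', 'manager']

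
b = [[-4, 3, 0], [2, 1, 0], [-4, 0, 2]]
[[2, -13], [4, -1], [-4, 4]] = b @[[1, 1], [2, -3], [0, 4]]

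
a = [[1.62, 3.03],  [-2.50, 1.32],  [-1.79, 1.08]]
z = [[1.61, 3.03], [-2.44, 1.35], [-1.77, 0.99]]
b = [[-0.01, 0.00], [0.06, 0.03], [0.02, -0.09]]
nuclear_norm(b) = 0.16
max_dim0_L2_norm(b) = 0.09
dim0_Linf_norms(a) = [2.5, 3.03]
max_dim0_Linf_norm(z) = 3.03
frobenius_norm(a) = 4.92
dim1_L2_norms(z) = [3.43, 2.79, 2.03]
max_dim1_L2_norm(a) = 3.44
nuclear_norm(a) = 6.95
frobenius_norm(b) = 0.11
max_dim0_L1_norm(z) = 5.82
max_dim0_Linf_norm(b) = 0.09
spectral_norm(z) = 3.47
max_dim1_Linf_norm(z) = 3.03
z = b + a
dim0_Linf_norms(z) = [2.44, 3.03]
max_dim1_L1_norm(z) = 4.64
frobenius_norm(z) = 4.86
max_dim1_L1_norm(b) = 0.11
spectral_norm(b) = 0.09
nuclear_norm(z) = 6.88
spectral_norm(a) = 3.52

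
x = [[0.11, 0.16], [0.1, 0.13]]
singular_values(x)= [0.25, 0.01]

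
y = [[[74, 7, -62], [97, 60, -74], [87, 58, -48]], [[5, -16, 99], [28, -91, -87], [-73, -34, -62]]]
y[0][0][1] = 7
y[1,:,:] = [[5, -16, 99], [28, -91, -87], [-73, -34, -62]]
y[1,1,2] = -87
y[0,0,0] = 74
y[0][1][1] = 60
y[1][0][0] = 5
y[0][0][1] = 7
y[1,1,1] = -91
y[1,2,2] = -62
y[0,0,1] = 7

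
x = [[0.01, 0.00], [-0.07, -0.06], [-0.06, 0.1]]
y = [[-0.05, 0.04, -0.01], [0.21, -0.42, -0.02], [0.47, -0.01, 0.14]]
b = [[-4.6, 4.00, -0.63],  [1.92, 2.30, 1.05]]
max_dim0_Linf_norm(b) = 4.6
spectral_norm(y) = 0.58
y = x @ b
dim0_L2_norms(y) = [0.52, 0.42, 0.14]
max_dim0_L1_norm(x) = 0.16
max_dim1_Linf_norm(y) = 0.47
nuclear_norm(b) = 9.30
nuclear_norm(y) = 0.94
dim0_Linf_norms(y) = [0.47, 0.42, 0.14]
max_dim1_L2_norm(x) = 0.12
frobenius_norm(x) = 0.15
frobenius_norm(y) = 0.68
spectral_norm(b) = 6.13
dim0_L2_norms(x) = [0.09, 0.12]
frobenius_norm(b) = 6.90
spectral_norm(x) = 0.12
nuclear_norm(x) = 0.21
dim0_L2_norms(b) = [4.98, 4.61, 1.22]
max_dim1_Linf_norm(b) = 4.6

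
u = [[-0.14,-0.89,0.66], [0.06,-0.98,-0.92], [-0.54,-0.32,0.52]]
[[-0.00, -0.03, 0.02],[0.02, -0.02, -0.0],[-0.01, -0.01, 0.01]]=u@ [[0.02, -0.01, -0.01], [-0.01, 0.03, -0.01], [-0.01, -0.01, 0.01]]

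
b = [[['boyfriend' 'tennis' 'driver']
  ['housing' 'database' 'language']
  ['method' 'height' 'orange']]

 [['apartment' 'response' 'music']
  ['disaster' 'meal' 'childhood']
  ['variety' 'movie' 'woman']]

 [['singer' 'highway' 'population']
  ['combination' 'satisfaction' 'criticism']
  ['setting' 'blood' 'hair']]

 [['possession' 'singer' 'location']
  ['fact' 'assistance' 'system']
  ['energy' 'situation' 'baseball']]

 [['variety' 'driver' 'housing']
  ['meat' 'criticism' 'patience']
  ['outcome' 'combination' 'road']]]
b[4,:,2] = ['housing', 'patience', 'road']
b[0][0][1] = 'tennis'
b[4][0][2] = 'housing'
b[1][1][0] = 'disaster'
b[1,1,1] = 'meal'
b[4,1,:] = ['meat', 'criticism', 'patience']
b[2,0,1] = 'highway'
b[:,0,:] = [['boyfriend', 'tennis', 'driver'], ['apartment', 'response', 'music'], ['singer', 'highway', 'population'], ['possession', 'singer', 'location'], ['variety', 'driver', 'housing']]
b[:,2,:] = [['method', 'height', 'orange'], ['variety', 'movie', 'woman'], ['setting', 'blood', 'hair'], ['energy', 'situation', 'baseball'], ['outcome', 'combination', 'road']]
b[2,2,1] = 'blood'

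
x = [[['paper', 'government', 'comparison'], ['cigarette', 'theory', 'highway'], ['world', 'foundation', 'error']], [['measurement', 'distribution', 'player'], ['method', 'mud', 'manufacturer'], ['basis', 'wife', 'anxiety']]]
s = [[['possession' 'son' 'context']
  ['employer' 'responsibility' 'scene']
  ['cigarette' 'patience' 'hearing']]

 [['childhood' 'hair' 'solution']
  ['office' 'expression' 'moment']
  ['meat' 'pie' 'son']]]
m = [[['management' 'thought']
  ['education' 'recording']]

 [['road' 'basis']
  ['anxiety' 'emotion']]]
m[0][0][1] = 'thought'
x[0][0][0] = 'paper'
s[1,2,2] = 'son'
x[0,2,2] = 'error'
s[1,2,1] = 'pie'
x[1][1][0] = 'method'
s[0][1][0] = 'employer'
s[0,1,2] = 'scene'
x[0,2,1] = 'foundation'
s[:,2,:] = [['cigarette', 'patience', 'hearing'], ['meat', 'pie', 'son']]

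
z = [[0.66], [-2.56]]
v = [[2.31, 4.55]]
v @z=[[-10.12]]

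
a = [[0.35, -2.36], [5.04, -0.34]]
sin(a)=[[1.63, -10.62], [22.69, -1.48]]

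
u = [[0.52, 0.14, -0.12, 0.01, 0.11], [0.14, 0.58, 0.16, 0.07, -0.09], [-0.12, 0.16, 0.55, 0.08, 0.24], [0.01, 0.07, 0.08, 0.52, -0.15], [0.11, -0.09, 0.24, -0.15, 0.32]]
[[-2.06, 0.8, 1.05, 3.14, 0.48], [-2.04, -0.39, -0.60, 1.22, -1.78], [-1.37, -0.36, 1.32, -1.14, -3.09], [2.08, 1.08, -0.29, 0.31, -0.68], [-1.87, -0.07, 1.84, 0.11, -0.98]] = u @ [[-2.36, 1.76, 1.75, 4.23, 1.73], [-3.78, -1.29, -1.22, 2.13, -3.01], [-0.72, -0.26, 1.24, -3.04, -2.85], [3.54, 2.28, 0.58, 1.40, -1.36], [-3.91, 0.09, 4.16, 2.44, -3.0]]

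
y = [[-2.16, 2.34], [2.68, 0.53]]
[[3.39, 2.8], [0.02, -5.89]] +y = [[1.23,5.14], [2.7,-5.36]]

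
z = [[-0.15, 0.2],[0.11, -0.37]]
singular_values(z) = [0.45, 0.07]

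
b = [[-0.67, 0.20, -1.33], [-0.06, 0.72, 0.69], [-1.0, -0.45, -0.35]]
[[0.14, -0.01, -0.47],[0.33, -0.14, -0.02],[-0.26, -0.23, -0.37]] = b@[[0.05, 0.29, 0.38],  [0.51, -0.03, -0.13],  [-0.05, -0.14, 0.14]]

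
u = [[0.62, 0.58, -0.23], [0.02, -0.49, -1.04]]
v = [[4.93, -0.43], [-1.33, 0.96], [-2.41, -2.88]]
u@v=[[2.84, 0.95],[3.26, 2.52]]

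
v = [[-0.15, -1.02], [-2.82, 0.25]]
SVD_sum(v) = [[-0.07, 0.01], [-2.82, 0.23]] + [[-0.08, -1.03], [0.0, 0.02]]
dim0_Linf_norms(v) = [2.82, 1.02]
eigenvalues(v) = [-1.66, 1.76]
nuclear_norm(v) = 3.86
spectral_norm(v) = 2.83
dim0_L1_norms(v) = [2.97, 1.27]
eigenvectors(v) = [[-0.56,0.47],[-0.83,-0.88]]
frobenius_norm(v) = 3.01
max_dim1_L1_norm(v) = 3.07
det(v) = -2.91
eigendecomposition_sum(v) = [[-0.93,-0.50], [-1.37,-0.73]] + [[0.78,-0.52],[-1.45,0.98]]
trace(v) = 0.10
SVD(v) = [[-0.02, -1.0], [-1.0, 0.02]] @ diag([2.831776380788182, 1.0290007430561874]) @ [[1.00, -0.08], [0.08, 1.0]]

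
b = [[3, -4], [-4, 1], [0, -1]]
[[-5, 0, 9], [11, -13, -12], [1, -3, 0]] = b @ [[-3, 4, 3], [-1, 3, 0]]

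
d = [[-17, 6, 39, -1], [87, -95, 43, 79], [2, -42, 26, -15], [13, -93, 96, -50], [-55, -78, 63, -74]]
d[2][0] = 2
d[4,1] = -78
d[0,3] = -1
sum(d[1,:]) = 114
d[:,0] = [-17, 87, 2, 13, -55]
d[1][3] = 79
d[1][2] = 43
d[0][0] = -17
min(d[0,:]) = -17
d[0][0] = -17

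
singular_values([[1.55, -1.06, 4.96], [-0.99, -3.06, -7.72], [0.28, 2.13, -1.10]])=[9.56, 3.42, 0.85]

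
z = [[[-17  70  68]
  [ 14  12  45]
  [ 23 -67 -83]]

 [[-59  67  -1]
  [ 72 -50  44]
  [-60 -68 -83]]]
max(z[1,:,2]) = 44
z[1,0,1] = 67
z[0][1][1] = 12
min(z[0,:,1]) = -67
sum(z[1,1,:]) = 66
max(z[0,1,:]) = 45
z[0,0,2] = 68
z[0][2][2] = -83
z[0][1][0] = 14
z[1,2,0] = -60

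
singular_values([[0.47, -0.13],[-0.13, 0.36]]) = [0.56, 0.27]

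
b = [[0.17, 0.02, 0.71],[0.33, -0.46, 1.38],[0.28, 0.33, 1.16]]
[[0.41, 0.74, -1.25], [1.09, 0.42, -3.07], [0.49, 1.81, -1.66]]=b @[[2.37, 0.05, 0.26], [-0.60, 2.04, 1.29], [0.02, 0.97, -1.86]]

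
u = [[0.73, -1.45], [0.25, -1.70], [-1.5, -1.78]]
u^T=[[0.73, 0.25, -1.5], [-1.45, -1.70, -1.78]]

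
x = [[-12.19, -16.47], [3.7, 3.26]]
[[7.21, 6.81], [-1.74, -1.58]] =x @ [[-0.24, -0.18], [-0.26, -0.28]]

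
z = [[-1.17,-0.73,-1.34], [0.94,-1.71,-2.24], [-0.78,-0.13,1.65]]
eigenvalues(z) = [(1.95+0j), (-1.59+0.52j), (-1.59-0.52j)]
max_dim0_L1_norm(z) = 5.23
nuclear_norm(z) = 6.08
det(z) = 5.45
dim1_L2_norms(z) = [1.92, 2.97, 1.83]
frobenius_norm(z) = 3.98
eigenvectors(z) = [[0.22+0.00j,-0.79+0.00j,-0.79-0.00j],  [(0.55+0j),(-0.1+0.57j),-0.10-0.57j],  [-0.81+0.00j,-0.19-0.01j,-0.19+0.01j]]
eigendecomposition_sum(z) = [[0.12+0.00j, (-0.01+0j), -0.50+0.00j], [(0.31+0j), (-0.02+0j), (-1.26+0j)], [-0.45-0.00j, (0.02-0j), 1.84-0.00j]] + [[(-0.65+0.55j), -0.36-1.10j, -0.42-0.60j], [(0.32+0.54j), -0.85+0.12j, -0.49+0.23j], [-0.16+0.13j, (-0.08-0.27j), (-0.1-0.15j)]] + [[(-0.65-0.55j), -0.36+1.10j, (-0.42+0.6j)], [0.32-0.54j, (-0.85-0.12j), (-0.49-0.23j)], [(-0.16-0.13j), (-0.08+0.27j), (-0.1+0.15j)]]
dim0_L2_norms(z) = [1.69, 1.86, 3.09]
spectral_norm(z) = 3.52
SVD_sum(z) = [[0.25, -0.58, -1.1], [0.57, -1.34, -2.52], [-0.30, 0.7, 1.32]] + [[-1.37, -0.36, -0.12], [0.27, 0.07, 0.02], [-0.62, -0.16, -0.05]] + [[-0.05, 0.21, -0.12],[0.09, -0.44, 0.26],[0.14, -0.67, 0.39]]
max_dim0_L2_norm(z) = 3.09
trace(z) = -1.23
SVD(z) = [[0.36, -0.9, -0.26], [0.83, 0.18, 0.53], [-0.43, -0.41, 0.81]] @ diag([3.520501451476972, 1.5903137999892394, 0.9733815016283771]) @ [[0.20, -0.46, -0.87],  [0.96, 0.25, 0.08],  [0.18, -0.85, 0.49]]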